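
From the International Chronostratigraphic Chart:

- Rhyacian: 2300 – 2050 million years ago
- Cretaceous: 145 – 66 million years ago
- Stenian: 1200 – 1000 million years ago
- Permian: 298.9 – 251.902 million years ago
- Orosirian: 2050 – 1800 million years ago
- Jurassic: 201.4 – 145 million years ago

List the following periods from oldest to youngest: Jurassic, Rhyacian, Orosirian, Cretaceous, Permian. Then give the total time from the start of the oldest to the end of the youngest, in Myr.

Rhyacian, Orosirian, Permian, Jurassic, Cretaceous; total span 2234 Myr

Start ages (Ma): Rhyacian 2300, Orosirian 2050, Permian 298.9, Jurassic 201.4, Cretaceous 145.
Ordered oldest to youngest: Rhyacian, Orosirian, Permian, Jurassic, Cretaceous.
Span = 2300 − 66 = 2234 Myr.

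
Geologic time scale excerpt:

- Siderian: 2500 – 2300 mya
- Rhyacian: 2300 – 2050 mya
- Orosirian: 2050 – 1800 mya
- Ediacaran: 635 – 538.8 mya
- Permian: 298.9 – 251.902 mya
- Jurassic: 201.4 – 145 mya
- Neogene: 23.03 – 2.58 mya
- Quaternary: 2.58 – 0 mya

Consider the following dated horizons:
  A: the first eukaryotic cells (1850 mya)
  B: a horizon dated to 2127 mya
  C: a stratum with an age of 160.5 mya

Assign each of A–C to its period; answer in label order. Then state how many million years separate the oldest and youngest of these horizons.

A — Orosirian; B — Rhyacian; C — Jurassic; span 1966.5 million years

A: 1850 Ma lies in 2050–1800 Ma, so Orosirian.
B: 2127 Ma lies in 2300–2050 Ma, so Rhyacian.
C: 160.5 Ma lies in 201.4–145 Ma, so Jurassic.
Oldest = 2127 Ma, youngest = 160.5 Ma → span 1966.5 Myr.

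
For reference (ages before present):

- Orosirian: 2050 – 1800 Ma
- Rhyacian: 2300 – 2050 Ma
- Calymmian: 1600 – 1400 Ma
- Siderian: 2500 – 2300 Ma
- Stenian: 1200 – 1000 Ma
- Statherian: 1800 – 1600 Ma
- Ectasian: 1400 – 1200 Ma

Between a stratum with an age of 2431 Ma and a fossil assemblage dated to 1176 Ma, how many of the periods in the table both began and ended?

2431 Ma sits inside the Siderian (2500–2300) and 1176 Ma inside the Stenian (1200–1000); neither of those is wholly between the two dates.
The listed periods lying completely between them are Rhyacian, Orosirian, Statherian, Calymmian, Ectasian — 5 in all.

5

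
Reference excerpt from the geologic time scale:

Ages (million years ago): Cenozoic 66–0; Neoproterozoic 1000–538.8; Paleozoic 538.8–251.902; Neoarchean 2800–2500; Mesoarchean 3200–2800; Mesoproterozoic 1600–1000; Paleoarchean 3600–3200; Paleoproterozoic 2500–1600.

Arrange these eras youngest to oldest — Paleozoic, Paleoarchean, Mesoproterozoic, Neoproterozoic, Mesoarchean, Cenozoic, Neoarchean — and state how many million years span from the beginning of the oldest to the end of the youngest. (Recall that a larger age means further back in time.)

Cenozoic, Paleozoic, Neoproterozoic, Mesoproterozoic, Neoarchean, Mesoarchean, Paleoarchean; total span 3600 Myr

From the excerpt: Paleozoic 538.8–251.902; Paleoarchean 3600–3200; Mesoproterozoic 1600–1000; Neoproterozoic 1000–538.8; Mesoarchean 3200–2800; Cenozoic 66–0; Neoarchean 2800–2500 (Ma).
Larger Ma is earlier, so the oldest is Paleoarchean and the youngest is Cenozoic; youngest to oldest: Cenozoic, Paleozoic, Neoproterozoic, Mesoproterozoic, Neoarchean, Mesoarchean, Paleoarchean.
Oldest start 3600 minus youngest end 0 gives 3600 Myr overall.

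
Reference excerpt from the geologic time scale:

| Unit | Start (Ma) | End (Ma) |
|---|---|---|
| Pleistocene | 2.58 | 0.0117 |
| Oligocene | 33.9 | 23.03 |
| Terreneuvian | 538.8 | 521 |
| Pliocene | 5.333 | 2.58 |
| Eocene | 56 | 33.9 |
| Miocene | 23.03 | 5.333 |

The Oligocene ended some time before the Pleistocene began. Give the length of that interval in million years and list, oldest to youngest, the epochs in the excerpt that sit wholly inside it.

20.45 million years; Miocene, Pliocene

The Oligocene closes at 23.03 Ma and the Pleistocene opens at 2.58 Ma, so the interval is 23.03 − 2.58 = 20.45 Myr.
An epoch fits inside if it starts at or after 23.03 Ma and ends at or before 2.58 Ma; oldest first that gives Miocene, Pliocene.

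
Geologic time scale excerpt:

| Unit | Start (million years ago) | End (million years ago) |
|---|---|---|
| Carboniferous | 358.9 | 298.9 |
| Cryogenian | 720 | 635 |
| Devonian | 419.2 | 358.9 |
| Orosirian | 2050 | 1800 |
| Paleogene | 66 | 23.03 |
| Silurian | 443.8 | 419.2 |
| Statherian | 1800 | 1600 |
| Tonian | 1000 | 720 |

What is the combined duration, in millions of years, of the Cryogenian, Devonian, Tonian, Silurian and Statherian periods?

649.9 million years

Duration is start − end for each: (720 − 635) + (419.2 − 358.9) + (1000 − 720) + (443.8 − 419.2) + (1800 − 1600).
That is 85 + 60.3 + 280 + 24.6 + 200, which totals 649.9 million years.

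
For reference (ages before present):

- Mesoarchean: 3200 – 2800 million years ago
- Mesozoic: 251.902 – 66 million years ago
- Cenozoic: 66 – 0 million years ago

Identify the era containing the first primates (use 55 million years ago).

55 Ma lies between 66 and 0 Ma, so it falls in the Cenozoic.

Cenozoic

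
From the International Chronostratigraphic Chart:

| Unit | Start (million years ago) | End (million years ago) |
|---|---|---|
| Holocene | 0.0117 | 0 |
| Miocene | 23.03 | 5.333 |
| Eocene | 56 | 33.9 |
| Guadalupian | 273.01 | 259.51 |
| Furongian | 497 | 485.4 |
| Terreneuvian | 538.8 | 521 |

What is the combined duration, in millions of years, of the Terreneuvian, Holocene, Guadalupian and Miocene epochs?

Duration is start − end for each: (538.8 − 521) + (0.0117 − 0) + (273.01 − 259.51) + (23.03 − 5.333).
That is 17.8 + 0.0117 + 13.5 + 17.697, which totals 49.0087 million years.

49.0087 million years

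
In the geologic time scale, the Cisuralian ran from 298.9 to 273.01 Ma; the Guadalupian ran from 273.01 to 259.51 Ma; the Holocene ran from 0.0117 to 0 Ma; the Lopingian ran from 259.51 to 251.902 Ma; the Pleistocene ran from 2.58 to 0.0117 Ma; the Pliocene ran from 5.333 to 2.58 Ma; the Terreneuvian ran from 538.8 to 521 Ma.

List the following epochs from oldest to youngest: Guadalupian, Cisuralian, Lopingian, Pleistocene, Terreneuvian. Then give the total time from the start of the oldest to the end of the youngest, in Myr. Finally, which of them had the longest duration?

Start ages (Ma): Terreneuvian 538.8, Cisuralian 298.9, Guadalupian 273.01, Lopingian 259.51, Pleistocene 2.58.
Ordered oldest to youngest: Terreneuvian, Cisuralian, Guadalupian, Lopingian, Pleistocene.
Span = 538.8 − 0.0117 = 538.7883 Myr.
Durations: Lopingian 7.608, Cisuralian 25.89, Guadalupian 13.5, Pleistocene 2.5683, Terreneuvian 17.8 → longest is Cisuralian (25.89 Myr).

Terreneuvian, Cisuralian, Guadalupian, Lopingian, Pleistocene; total span 538.7883 Myr; longest is Cisuralian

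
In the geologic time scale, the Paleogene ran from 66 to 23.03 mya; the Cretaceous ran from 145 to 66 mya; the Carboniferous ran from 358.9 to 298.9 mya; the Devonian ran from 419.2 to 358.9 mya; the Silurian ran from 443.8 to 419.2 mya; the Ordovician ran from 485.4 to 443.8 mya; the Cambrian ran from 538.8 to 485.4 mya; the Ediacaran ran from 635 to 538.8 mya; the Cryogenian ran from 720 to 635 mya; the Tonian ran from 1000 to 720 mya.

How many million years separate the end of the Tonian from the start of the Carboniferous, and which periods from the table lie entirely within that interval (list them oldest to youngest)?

End of Tonian = 720 Ma; start of Carboniferous = 358.9 Ma.
Gap = 720 − 358.9 = 361.1 Myr.
Periods wholly inside 720–358.9 Ma: Cryogenian (720–635), Ediacaran (635–538.8), Cambrian (538.8–485.4), Ordovician (485.4–443.8), Silurian (443.8–419.2), Devonian (419.2–358.9).

361.1 million years; Cryogenian, Ediacaran, Cambrian, Ordovician, Silurian, Devonian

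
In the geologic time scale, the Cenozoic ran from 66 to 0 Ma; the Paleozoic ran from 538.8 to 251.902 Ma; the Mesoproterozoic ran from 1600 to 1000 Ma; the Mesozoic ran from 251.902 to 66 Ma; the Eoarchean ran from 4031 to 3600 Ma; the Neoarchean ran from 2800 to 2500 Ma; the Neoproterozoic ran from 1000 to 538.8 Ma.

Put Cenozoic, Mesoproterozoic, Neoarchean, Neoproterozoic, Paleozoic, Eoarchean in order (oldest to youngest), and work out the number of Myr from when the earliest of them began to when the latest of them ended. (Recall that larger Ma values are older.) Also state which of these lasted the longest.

Eoarchean, Neoarchean, Mesoproterozoic, Neoproterozoic, Paleozoic, Cenozoic; total span 4031 Myr; longest is Mesoproterozoic

From the excerpt: Cenozoic 66–0; Mesoproterozoic 1600–1000; Neoarchean 2800–2500; Neoproterozoic 1000–538.8; Paleozoic 538.8–251.902; Eoarchean 4031–3600 (Ma).
Larger Ma is earlier, so the oldest is Eoarchean and the youngest is Cenozoic; oldest to youngest: Eoarchean, Neoarchean, Mesoproterozoic, Neoproterozoic, Paleozoic, Cenozoic.
Oldest start 4031 minus youngest end 0 gives 4031 Myr overall.
Individual lengths (start − end): Cenozoic 66; Mesoproterozoic 600; Paleozoic 286.898; Neoproterozoic 461.2; Eoarchean 431; Neoarchean 300. The largest is Mesoproterozoic at 600 Myr.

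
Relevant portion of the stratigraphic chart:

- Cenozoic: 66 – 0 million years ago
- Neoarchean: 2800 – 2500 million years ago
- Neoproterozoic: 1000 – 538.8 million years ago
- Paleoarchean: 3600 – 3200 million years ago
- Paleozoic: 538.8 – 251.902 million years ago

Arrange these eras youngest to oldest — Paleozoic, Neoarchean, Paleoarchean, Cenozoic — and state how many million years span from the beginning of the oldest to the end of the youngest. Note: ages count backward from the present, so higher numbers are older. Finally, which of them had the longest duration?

Cenozoic → Paleozoic → Neoarchean → Paleoarchean; total span 3600 Myr; longest is Paleoarchean

From the excerpt: Paleozoic 538.8–251.902; Neoarchean 2800–2500; Paleoarchean 3600–3200; Cenozoic 66–0 (Ma).
Larger Ma is earlier, so the oldest is Paleoarchean and the youngest is Cenozoic; youngest to oldest: Cenozoic, Paleozoic, Neoarchean, Paleoarchean.
Oldest start 3600 minus youngest end 0 gives 3600 Myr overall.
Individual lengths (start − end): Cenozoic 66; Neoarchean 300; Paleoarchean 400; Paleozoic 286.898. The largest is Paleoarchean at 400 Myr.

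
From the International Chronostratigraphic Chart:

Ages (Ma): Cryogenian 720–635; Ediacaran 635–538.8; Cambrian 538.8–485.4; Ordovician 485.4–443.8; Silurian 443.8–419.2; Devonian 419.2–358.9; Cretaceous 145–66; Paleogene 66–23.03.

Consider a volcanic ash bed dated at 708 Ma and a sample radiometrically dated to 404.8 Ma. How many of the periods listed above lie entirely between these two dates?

708 Ma sits inside the Cryogenian (720–635) and 404.8 Ma inside the Devonian (419.2–358.9); neither of those is wholly between the two dates.
The listed periods lying completely between them are Ediacaran, Cambrian, Ordovician, Silurian — 4 in all.

4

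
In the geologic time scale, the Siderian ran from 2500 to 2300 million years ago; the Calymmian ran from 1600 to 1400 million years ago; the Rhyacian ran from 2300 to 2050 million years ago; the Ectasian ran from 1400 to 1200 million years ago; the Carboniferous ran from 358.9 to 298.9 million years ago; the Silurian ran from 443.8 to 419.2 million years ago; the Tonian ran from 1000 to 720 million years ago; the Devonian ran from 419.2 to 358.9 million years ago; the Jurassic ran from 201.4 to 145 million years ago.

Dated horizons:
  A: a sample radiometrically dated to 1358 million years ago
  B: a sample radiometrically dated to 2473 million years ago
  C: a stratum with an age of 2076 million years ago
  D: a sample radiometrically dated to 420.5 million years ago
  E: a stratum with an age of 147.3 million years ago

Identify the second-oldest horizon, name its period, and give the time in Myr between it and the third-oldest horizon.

Larger Ma means older, so oldest first: B 2473 > C 2076 > A 1358 > D 420.5 > E 147.3.
Counting 2 along gives C (2076 Ma); the excerpt puts that inside the Rhyacian, 2300–2050 Ma.
Next in line is A (1358 Ma), and 2076 − 1358 = 718 Myr.

C, in the Rhyacian; 718 million years to A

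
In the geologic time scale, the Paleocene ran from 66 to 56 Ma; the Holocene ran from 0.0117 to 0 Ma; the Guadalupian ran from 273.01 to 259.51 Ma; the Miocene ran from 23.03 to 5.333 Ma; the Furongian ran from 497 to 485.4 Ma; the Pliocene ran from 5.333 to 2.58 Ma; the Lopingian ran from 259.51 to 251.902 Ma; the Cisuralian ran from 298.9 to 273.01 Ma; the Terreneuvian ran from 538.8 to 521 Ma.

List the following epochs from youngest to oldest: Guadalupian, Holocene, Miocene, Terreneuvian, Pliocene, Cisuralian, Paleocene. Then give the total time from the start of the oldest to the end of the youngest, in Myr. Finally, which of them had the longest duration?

Holocene → Pliocene → Miocene → Paleocene → Guadalupian → Cisuralian → Terreneuvian; total span 538.8 Myr; longest is Cisuralian

From the excerpt: Guadalupian 273.01–259.51; Holocene 0.0117–0; Miocene 23.03–5.333; Terreneuvian 538.8–521; Pliocene 5.333–2.58; Cisuralian 298.9–273.01; Paleocene 66–56 (Ma).
Larger Ma is earlier, so the oldest is Terreneuvian and the youngest is Holocene; youngest to oldest: Holocene, Pliocene, Miocene, Paleocene, Guadalupian, Cisuralian, Terreneuvian.
Oldest start 538.8 minus youngest end 0 gives 538.8 Myr overall.
Individual lengths (start − end): Terreneuvian 17.8; Paleocene 10; Pliocene 2.753; Guadalupian 13.5; Holocene 0.0117; Miocene 17.697; Cisuralian 25.89. The largest is Cisuralian at 25.89 Myr.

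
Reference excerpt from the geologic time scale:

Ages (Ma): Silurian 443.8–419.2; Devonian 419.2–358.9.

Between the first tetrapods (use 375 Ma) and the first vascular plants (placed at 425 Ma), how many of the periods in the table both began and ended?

0

Checking each listed span, none has both start < 425 Ma and end > 375 Ma — every period straddles one of the two dates or lies outside them — so the count is 0.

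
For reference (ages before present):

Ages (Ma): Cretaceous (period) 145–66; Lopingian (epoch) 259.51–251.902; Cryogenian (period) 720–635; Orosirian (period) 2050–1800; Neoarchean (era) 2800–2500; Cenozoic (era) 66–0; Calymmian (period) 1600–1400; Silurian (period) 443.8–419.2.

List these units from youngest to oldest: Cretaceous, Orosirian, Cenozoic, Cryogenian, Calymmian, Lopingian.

Cenozoic, then Cretaceous, then Lopingian, then Cryogenian, then Calymmian, then Orosirian

Sorting by start age (ascending Ma, since larger Ma = older): Cenozoic began 66, Cretaceous began 145, Lopingian began 259.51, Cryogenian began 720, Calymmian began 1600, Orosirian began 2050.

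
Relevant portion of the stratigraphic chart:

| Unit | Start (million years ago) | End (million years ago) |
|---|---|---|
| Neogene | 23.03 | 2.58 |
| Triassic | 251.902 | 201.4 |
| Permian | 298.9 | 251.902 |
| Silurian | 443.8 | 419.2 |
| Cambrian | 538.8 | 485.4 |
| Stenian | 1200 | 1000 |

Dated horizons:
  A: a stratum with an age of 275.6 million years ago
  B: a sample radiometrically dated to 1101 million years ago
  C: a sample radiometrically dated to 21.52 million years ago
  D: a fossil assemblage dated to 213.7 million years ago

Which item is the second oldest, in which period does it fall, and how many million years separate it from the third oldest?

A, in the Permian; 61.9 million years to D

Larger Ma means older, so oldest first: B 1101 > A 275.6 > D 213.7 > C 21.52.
Counting 2 along gives A (275.6 Ma); the excerpt puts that inside the Permian, 298.9–251.902 Ma.
Next in line is D (213.7 Ma), and 275.6 − 213.7 = 61.9 Myr.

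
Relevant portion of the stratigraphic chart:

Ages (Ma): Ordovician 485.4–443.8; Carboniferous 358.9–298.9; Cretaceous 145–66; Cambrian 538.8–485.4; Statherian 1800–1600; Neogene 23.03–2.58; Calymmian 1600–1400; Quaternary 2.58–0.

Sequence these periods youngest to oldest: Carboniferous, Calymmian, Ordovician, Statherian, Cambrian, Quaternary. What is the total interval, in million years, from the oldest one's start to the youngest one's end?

Quaternary, Carboniferous, Ordovician, Cambrian, Calymmian, Statherian; total span 1800 Myr

Start ages (Ma): Statherian 1800, Calymmian 1600, Cambrian 538.8, Ordovician 485.4, Carboniferous 358.9, Quaternary 2.58.
Ordered youngest to oldest: Quaternary, Carboniferous, Ordovician, Cambrian, Calymmian, Statherian.
Span = 1800 − 0 = 1800 Myr.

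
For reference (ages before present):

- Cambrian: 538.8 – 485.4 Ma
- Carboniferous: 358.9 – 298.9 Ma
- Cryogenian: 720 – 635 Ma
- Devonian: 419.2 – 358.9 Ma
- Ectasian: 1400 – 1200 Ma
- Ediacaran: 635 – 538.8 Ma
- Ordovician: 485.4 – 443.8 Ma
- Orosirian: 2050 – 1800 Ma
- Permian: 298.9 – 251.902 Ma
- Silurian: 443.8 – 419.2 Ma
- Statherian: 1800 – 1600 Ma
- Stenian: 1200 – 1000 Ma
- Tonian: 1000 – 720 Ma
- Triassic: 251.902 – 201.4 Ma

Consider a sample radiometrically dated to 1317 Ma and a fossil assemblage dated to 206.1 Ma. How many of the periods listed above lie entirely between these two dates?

1317 Ma sits inside the Ectasian (1400–1200) and 206.1 Ma inside the Triassic (251.902–201.4); neither of those is wholly between the two dates.
The listed periods lying completely between them are Stenian, Tonian, Cryogenian, Ediacaran, Cambrian, Ordovician, Silurian, Devonian, Carboniferous, Permian — 10 in all.

10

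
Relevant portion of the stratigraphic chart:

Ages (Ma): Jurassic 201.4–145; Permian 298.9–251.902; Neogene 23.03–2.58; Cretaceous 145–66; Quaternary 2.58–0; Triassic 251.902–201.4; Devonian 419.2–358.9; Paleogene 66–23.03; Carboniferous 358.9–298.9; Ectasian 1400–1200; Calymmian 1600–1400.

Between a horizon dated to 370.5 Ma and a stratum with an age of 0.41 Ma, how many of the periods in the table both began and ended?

370.5 Ma sits inside the Devonian (419.2–358.9) and 0.41 Ma inside the Quaternary (2.58–0); neither of those is wholly between the two dates.
The listed periods lying completely between them are Carboniferous, Permian, Triassic, Jurassic, Cretaceous, Paleogene, Neogene — 7 in all.

7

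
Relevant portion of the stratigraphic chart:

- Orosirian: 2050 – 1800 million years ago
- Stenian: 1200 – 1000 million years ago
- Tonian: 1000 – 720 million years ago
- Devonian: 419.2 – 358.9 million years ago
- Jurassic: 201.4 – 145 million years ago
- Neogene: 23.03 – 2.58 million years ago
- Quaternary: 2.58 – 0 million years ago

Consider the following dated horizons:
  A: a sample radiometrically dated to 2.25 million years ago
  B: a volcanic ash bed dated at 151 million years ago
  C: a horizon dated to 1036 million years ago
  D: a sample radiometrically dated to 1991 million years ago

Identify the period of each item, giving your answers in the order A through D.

A — Quaternary; B — Jurassic; C — Stenian; D — Orosirian

Match each age against the start–end ranges in the excerpt: A = 2.25 Ma → Quaternary (2.58–0); B = 151 Ma → Jurassic (201.4–145); C = 1036 Ma → Stenian (1200–1000); D = 1991 Ma → Orosirian (2050–1800).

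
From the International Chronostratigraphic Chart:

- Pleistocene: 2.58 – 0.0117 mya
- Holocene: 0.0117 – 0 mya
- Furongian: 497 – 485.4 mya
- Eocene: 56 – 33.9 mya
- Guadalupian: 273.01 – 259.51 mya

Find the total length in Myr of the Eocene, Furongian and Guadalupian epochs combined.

Each duration: Eocene = 22.1; Furongian = 11.6; Guadalupian = 13.5.
Sum: 22.1 + 11.6 + 13.5 = 47.2 Myr.

47.2 million years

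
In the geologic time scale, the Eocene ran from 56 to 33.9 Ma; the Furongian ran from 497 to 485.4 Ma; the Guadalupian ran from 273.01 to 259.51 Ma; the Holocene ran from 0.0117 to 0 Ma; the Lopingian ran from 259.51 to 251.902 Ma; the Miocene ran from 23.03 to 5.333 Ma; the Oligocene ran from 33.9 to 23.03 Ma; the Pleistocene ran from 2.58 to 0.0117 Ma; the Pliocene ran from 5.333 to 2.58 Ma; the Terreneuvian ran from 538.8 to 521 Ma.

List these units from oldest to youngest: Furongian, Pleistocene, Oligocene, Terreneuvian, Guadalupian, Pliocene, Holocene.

Terreneuvian, then Furongian, then Guadalupian, then Oligocene, then Pliocene, then Pleistocene, then Holocene

Sorting by start age (descending Ma, since larger Ma = older): Terreneuvian began 538.8, Furongian began 497, Guadalupian began 273.01, Oligocene began 33.9, Pliocene began 5.333, Pleistocene began 2.58, Holocene began 0.0117.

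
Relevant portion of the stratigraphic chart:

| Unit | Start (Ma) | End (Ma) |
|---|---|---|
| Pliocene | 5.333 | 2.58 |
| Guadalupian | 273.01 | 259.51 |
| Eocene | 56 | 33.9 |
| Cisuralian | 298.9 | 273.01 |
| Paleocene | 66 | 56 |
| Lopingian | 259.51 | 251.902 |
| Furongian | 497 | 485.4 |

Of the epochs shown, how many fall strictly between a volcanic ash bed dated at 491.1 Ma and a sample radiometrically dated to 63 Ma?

3

491.1 Ma sits inside the Furongian (497–485.4) and 63 Ma inside the Paleocene (66–56); neither of those is wholly between the two dates.
The listed epochs lying completely between them are Cisuralian, Guadalupian, Lopingian — 3 in all.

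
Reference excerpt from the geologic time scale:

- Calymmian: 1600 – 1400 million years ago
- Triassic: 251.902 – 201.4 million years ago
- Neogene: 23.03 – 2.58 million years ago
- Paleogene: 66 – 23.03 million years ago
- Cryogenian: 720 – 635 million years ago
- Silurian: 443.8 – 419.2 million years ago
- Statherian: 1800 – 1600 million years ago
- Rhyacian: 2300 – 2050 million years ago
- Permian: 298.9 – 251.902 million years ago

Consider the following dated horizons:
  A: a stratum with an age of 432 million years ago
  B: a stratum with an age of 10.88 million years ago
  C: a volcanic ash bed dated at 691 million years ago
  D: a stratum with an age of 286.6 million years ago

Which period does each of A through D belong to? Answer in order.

A: 432 Ma lies in 443.8–419.2 Ma, so Silurian.
B: 10.88 Ma lies in 23.03–2.58 Ma, so Neogene.
C: 691 Ma lies in 720–635 Ma, so Cryogenian.
D: 286.6 Ma lies in 298.9–251.902 Ma, so Permian.

A — Silurian; B — Neogene; C — Cryogenian; D — Permian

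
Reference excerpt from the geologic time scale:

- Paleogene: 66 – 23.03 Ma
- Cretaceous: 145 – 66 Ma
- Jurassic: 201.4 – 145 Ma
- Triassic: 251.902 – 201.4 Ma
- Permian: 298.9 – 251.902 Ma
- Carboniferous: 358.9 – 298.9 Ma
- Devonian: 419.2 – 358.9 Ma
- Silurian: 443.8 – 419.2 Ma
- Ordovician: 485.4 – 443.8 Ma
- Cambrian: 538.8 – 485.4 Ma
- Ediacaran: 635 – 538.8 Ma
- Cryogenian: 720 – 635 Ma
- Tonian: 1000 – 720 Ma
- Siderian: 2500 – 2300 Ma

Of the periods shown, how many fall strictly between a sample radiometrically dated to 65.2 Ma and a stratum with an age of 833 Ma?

11

833 Ma sits inside the Tonian (1000–720) and 65.2 Ma inside the Paleogene (66–23.03); neither of those is wholly between the two dates.
The listed periods lying completely between them are Cryogenian, Ediacaran, Cambrian, Ordovician, Silurian, Devonian, Carboniferous, Permian, Triassic, Jurassic, Cretaceous — 11 in all.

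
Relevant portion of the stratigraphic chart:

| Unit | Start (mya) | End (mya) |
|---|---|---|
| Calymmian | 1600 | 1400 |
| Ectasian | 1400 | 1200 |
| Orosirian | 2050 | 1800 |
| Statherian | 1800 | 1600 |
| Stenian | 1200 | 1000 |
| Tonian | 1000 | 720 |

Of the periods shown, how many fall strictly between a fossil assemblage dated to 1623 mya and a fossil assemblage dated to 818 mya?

3

The older date is 1623 Ma and the younger is 818 Ma.
Periods with start < 1623 and end > 818 Ma: Calymmian (1600–1400), Ectasian (1400–1200), Stenian (1200–1000).
That is 3 complete periods.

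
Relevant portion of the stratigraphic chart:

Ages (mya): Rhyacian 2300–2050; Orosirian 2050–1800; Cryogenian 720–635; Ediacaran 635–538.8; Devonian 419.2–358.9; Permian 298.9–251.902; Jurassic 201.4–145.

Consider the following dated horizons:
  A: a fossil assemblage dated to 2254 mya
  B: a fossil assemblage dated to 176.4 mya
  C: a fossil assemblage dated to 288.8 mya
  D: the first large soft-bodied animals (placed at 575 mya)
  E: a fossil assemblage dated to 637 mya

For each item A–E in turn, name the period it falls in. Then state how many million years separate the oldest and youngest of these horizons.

A — Rhyacian; B — Jurassic; C — Permian; D — Ediacaran; E — Cryogenian; span 2077.6 million years

Match each age against the start–end ranges in the excerpt: A = 2254 Ma → Rhyacian (2300–2050); B = 176.4 Ma → Jurassic (201.4–145); C = 288.8 Ma → Permian (298.9–251.902); D = 575 Ma → Ediacaran (635–538.8); E = 637 Ma → Cryogenian (720–635).
The largest age is 2254 Ma and the smallest is 176.4 Ma; their difference is 2077.6 Myr.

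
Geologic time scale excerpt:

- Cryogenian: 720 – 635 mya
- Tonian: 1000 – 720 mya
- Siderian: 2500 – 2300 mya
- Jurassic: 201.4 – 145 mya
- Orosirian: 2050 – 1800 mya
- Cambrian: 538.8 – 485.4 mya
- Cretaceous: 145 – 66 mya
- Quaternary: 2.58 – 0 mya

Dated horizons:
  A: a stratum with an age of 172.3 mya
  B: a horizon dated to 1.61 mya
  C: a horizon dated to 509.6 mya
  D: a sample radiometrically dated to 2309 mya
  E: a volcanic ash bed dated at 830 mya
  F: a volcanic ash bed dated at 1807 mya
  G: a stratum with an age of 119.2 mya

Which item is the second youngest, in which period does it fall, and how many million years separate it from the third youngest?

Sorted youngest-first by Ma: B (1.61), G (119.2), A (172.3), C (509.6), E (830), F (1807), D (2309).
The second youngest is G at 119.2 Ma, which lies in 145–66 Ma: the Cretaceous.
The third youngest is A at 172.3 Ma; separation = |119.2 − 172.3| = 53.1 Myr.

G, in the Cretaceous; 53.1 million years to A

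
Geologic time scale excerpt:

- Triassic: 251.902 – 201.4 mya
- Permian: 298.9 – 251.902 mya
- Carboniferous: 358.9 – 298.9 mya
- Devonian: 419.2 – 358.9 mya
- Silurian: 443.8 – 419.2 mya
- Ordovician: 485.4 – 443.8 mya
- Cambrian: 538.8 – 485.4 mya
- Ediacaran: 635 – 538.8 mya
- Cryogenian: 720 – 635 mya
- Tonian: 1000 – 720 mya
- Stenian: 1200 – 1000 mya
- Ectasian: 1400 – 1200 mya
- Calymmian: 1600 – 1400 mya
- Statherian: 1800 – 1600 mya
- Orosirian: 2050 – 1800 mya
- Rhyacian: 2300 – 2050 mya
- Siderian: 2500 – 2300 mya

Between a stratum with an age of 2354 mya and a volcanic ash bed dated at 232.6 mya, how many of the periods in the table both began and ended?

2354 Ma sits inside the Siderian (2500–2300) and 232.6 Ma inside the Triassic (251.902–201.4); neither of those is wholly between the two dates.
The listed periods lying completely between them are Rhyacian, Orosirian, Statherian, Calymmian, Ectasian, Stenian, Tonian, Cryogenian, Ediacaran, Cambrian, Ordovician, Silurian, Devonian, Carboniferous, Permian — 15 in all.

15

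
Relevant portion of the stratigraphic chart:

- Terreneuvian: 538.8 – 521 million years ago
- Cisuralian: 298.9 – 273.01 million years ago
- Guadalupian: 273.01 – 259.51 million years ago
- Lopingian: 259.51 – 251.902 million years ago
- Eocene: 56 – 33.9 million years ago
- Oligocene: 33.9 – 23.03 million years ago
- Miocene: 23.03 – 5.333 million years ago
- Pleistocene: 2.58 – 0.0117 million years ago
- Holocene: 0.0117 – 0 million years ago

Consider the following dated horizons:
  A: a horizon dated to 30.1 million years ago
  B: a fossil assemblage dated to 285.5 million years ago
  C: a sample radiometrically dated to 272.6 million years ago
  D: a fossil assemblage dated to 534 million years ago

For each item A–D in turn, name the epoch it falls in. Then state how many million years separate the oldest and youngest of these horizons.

A: 30.1 Ma lies in 33.9–23.03 Ma, so Oligocene.
B: 285.5 Ma lies in 298.9–273.01 Ma, so Cisuralian.
C: 272.6 Ma lies in 273.01–259.51 Ma, so Guadalupian.
D: 534 Ma lies in 538.8–521 Ma, so Terreneuvian.
Oldest = 534 Ma, youngest = 30.1 Ma → span 503.9 Myr.

A — Oligocene; B — Cisuralian; C — Guadalupian; D — Terreneuvian; span 503.9 million years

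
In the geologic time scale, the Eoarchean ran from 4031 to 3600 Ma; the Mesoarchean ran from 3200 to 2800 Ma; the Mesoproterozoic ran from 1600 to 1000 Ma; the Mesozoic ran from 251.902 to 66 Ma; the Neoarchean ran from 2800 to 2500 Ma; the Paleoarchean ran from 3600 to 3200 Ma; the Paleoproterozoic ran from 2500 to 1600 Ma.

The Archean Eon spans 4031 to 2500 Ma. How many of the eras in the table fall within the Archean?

Eras inside 4031–2500 Ma: Eoarchean, Paleoarchean, Mesoarchean, Neoarchean — 4 in total.

4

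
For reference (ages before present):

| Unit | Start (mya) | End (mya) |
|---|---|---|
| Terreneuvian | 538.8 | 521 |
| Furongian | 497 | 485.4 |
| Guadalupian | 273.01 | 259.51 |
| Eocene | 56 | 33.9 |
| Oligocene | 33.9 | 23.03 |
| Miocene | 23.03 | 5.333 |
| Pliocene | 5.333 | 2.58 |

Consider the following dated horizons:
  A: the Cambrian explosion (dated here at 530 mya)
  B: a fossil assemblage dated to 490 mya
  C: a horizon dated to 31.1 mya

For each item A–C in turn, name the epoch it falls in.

Match each age against the start–end ranges in the excerpt: A = 530 Ma → Terreneuvian (538.8–521); B = 490 Ma → Furongian (497–485.4); C = 31.1 Ma → Oligocene (33.9–23.03).

A — Terreneuvian; B — Furongian; C — Oligocene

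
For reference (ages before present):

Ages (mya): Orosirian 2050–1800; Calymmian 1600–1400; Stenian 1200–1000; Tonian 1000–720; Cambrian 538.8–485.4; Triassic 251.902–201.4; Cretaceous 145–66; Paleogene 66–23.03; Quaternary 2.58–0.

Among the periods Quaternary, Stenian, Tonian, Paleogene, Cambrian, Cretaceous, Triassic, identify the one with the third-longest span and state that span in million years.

Start − end for each: Quaternary 2.58 − 0 = 2.58; Stenian 1200 − 1000 = 200; Tonian 1000 − 720 = 280; Paleogene 66 − 23.03 = 42.97; Cambrian 538.8 − 485.4 = 53.4; Cretaceous 145 − 66 = 79; Triassic 251.902 − 201.4 = 50.502.
Ranking these from longest: Tonian > Stenian > Cretaceous > Cambrian > Triassic > Paleogene > Quaternary.
Position 3 in that ranking is Cretaceous, which lasted 79 Myr.

Cretaceous, 79 million years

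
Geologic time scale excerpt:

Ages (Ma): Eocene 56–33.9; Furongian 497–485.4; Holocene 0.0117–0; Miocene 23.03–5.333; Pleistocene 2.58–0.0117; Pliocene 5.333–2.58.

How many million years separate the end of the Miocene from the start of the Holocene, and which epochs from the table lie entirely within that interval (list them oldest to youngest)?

End of Miocene = 5.333 Ma; start of Holocene = 0.0117 Ma.
Gap = 5.333 − 0.0117 = 5.3213 Myr.
Epochs wholly inside 5.333–0.0117 Ma: Pliocene (5.333–2.58), Pleistocene (2.58–0.0117).

5.3213 million years; Pliocene, Pleistocene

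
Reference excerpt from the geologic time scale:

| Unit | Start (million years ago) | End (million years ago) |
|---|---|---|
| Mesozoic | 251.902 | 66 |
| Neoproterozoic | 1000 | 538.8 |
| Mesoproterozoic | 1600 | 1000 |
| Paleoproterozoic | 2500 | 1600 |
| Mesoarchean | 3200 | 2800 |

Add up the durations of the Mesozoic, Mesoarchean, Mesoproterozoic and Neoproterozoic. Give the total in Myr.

Each duration: Mesozoic = 185.902; Mesoarchean = 400; Mesoproterozoic = 600; Neoproterozoic = 461.2.
Sum: 185.902 + 400 + 600 + 461.2 = 1647.102 Myr.

1647.102 million years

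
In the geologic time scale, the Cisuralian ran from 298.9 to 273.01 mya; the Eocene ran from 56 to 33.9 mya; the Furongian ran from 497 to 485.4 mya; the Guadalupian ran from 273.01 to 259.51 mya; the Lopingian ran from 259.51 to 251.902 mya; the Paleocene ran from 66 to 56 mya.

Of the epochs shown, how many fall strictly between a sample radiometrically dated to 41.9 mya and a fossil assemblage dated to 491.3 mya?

4

The older date is 491.3 Ma and the younger is 41.9 Ma.
Epochs with start < 491.3 and end > 41.9 Ma: Cisuralian (298.9–273.01), Guadalupian (273.01–259.51), Lopingian (259.51–251.902), Paleocene (66–56).
That is 4 complete epochs.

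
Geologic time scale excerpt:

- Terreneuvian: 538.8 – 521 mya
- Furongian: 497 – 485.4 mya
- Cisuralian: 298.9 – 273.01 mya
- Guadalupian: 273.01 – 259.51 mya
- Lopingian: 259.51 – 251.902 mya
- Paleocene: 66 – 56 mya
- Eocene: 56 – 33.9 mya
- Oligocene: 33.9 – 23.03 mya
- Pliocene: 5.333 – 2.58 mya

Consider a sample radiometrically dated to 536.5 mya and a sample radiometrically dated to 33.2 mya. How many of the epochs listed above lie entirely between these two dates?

6

536.5 Ma sits inside the Terreneuvian (538.8–521) and 33.2 Ma inside the Oligocene (33.9–23.03); neither of those is wholly between the two dates.
The listed epochs lying completely between them are Furongian, Cisuralian, Guadalupian, Lopingian, Paleocene, Eocene — 6 in all.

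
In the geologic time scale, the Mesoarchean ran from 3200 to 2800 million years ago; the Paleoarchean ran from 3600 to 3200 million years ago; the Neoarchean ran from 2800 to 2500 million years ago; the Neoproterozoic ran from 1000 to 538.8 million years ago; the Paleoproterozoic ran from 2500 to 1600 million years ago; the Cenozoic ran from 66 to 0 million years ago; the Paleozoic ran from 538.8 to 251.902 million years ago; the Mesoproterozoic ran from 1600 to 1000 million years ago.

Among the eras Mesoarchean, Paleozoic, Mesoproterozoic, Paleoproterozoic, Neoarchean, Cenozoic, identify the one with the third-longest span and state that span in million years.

Start − end for each: Mesoarchean 3200 − 2800 = 400; Paleozoic 538.8 − 251.902 = 286.898; Mesoproterozoic 1600 − 1000 = 600; Paleoproterozoic 2500 − 1600 = 900; Neoarchean 2800 − 2500 = 300; Cenozoic 66 − 0 = 66.
Ranking these from longest: Paleoproterozoic > Mesoproterozoic > Mesoarchean > Neoarchean > Paleozoic > Cenozoic.
Position 3 in that ranking is Mesoarchean, which lasted 400 Myr.

Mesoarchean, 400 million years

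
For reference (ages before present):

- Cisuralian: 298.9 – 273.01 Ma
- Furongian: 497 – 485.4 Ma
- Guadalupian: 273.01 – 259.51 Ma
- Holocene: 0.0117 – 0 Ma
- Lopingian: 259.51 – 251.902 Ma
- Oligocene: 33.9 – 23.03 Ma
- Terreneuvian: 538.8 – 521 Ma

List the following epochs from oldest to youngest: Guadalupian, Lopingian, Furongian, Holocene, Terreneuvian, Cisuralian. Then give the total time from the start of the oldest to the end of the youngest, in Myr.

Start ages (Ma): Terreneuvian 538.8, Furongian 497, Cisuralian 298.9, Guadalupian 273.01, Lopingian 259.51, Holocene 0.0117.
Ordered oldest to youngest: Terreneuvian, Furongian, Cisuralian, Guadalupian, Lopingian, Holocene.
Span = 538.8 − 0 = 538.8 Myr.

Terreneuvian → Furongian → Cisuralian → Guadalupian → Lopingian → Holocene; total span 538.8 Myr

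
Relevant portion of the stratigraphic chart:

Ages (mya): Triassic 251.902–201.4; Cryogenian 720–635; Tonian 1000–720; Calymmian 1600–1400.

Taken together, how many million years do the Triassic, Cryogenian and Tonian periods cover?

415.502 million years

Duration is start − end for each: (251.902 − 201.4) + (720 − 635) + (1000 − 720).
That is 50.502 + 85 + 280, which totals 415.502 million years.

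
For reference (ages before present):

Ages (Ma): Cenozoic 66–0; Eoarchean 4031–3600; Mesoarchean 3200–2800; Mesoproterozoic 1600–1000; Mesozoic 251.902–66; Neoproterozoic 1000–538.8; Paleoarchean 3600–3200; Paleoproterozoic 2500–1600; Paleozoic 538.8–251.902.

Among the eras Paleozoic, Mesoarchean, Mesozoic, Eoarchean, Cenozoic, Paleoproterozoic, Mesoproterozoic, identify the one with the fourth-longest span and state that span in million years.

Mesoarchean, 400 million years

Durations: Paleozoic 286.898; Mesoarchean 400; Mesozoic 185.902; Eoarchean 431; Cenozoic 66; Paleoproterozoic 900; Mesoproterozoic 600 Myr.
Sorted longest-first: Paleoproterozoic (900), Mesoproterozoic (600), Eoarchean (431), Mesoarchean (400), Paleozoic (286.898), Mesozoic (185.902), Cenozoic (66).
The fourth longest is Mesoarchean at 400 Myr.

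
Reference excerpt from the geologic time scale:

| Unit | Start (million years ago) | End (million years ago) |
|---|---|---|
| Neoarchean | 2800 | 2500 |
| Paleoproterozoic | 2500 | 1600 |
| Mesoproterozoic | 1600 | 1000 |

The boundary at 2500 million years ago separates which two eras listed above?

Neoarchean and Paleoproterozoic

The Neoarchean ends at 2500 million years ago and the Paleoproterozoic begins at 2500 million years ago, so they share that boundary.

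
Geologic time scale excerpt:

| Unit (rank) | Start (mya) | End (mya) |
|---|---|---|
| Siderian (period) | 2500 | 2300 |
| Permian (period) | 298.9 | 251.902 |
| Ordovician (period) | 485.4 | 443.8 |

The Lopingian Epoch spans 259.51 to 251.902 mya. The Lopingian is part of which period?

The Lopingian (259.51–251.902 Ma) lies entirely within 298.9–251.902 Ma, the Permian Period.

Permian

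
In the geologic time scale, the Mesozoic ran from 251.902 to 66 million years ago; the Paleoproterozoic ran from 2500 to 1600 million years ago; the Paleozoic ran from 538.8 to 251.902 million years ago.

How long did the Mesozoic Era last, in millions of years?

251.902 − 66 = 185.902 million years.

185.902 million years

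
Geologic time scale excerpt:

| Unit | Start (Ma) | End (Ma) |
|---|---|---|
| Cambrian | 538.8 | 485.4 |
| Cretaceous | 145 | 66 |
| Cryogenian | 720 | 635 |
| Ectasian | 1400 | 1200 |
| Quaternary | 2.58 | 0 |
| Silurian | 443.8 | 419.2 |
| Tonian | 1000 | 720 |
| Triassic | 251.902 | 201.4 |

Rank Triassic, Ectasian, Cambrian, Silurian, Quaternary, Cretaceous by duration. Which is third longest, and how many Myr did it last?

Start − end for each: Triassic 251.902 − 201.4 = 50.502; Ectasian 1400 − 1200 = 200; Cambrian 538.8 − 485.4 = 53.4; Silurian 443.8 − 419.2 = 24.6; Quaternary 2.58 − 0 = 2.58; Cretaceous 145 − 66 = 79.
Ranking these from longest: Ectasian > Cretaceous > Cambrian > Triassic > Silurian > Quaternary.
Position 3 in that ranking is Cambrian, which lasted 53.4 Myr.

Cambrian, 53.4 million years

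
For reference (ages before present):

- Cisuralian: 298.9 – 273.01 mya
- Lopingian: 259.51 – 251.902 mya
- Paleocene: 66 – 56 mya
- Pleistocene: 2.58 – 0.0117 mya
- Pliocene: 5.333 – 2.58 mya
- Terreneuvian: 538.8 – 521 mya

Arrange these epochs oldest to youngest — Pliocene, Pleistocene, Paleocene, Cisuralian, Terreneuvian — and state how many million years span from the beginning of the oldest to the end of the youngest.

Terreneuvian, Cisuralian, Paleocene, Pliocene, Pleistocene; total span 538.7883 Myr

From the excerpt: Pliocene 5.333–2.58; Pleistocene 2.58–0.0117; Paleocene 66–56; Cisuralian 298.9–273.01; Terreneuvian 538.8–521 (Ma).
Larger Ma is earlier, so the oldest is Terreneuvian and the youngest is Pleistocene; oldest to youngest: Terreneuvian, Cisuralian, Paleocene, Pliocene, Pleistocene.
Oldest start 538.8 minus youngest end 0.0117 gives 538.7883 Myr overall.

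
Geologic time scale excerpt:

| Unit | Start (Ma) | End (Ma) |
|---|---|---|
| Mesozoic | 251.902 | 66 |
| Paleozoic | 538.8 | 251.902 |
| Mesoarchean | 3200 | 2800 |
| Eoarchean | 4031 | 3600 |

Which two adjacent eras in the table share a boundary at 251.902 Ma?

Paleozoic and Mesozoic

The Paleozoic ends at 251.902 Ma and the Mesozoic begins at 251.902 Ma, so they share that boundary.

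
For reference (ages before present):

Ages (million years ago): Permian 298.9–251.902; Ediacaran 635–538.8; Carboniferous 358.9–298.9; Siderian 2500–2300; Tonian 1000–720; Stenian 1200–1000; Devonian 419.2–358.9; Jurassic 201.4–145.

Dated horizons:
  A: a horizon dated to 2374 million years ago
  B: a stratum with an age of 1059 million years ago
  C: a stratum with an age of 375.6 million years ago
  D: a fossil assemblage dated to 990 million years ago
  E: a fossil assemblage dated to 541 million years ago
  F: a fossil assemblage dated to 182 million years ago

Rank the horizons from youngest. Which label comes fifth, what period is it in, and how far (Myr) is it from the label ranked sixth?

B, in the Stenian; 1315 million years to A

Sorted youngest-first by Ma: F (182), C (375.6), E (541), D (990), B (1059), A (2374).
The fifth youngest is B at 1059 Ma, which lies in 1200–1000 Ma: the Stenian.
The sixth youngest is A at 2374 Ma; separation = |1059 − 2374| = 1315 Myr.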